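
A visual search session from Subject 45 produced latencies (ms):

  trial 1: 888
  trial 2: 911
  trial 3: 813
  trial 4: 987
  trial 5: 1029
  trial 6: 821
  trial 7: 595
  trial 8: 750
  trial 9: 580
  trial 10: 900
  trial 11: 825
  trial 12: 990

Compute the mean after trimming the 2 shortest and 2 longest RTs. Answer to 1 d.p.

Sorted: 580, 595, 750, 813, 821, 825, 888, 900, 911, 987, 990, 1029
Drop lowest 2 (580, 595) and highest 2 (990, 1029)
Remaining (n=8): Σ = 6895, mean = 6895/8 = 861.875

861.9 ms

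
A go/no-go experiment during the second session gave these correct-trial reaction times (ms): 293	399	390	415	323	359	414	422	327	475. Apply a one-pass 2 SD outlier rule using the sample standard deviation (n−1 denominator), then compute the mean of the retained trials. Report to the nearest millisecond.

382 ms

n = 10, ΣRT = 3817, M = 381.700
Σ(x−M)² = 27670.10; s = √(27670.10/9) = 55.448
Cutoffs: 381.700 ± 2·55.448 → [270.8, 492.6]
No RTs fall outside the cutoffs; all 10 retained. Mean = 3817/10 = 381.700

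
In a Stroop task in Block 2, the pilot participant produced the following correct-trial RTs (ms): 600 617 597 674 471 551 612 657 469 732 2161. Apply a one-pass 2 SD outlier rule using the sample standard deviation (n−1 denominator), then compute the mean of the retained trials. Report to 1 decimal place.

n = 11, ΣRT = 8141, M = 740.091
Σ(x−M)² = 2283634.91; s = √(2283634.91/10) = 477.874
Cutoffs: 740.091 ± 2·477.874 → [-215.7, 1695.8]
Outside: 2161 → excluded.
Retained (n=10): Σ = 5980, mean = 5980/10 = 598.000

598.0 ms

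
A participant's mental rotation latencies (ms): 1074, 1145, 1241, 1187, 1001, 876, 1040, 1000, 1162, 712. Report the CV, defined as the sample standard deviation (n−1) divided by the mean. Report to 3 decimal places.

0.152

n = 10, Σ = 10438, M = 1043.8000
Σ(x−M)² = 226531.600; s = √(226531.600/9) = 158.6511
CV = 158.6511 / 1043.8000 = 0.15199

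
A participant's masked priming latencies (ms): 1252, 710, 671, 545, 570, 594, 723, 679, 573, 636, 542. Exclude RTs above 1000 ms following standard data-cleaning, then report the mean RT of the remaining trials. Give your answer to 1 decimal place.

624.3 ms

Excluded: 1252
Retained (n=10): Σ = 6243
Mean = 6243/10 = 624.3000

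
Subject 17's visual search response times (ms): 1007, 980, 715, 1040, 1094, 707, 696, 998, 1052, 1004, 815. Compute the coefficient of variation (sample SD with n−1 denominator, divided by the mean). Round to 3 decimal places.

n = 11, Σ = 10108, M = 918.9091
Σ(x−M)² = 234990.909; s = √(234990.909/10) = 153.2941
CV = 153.2941 / 918.9091 = 0.16682

0.167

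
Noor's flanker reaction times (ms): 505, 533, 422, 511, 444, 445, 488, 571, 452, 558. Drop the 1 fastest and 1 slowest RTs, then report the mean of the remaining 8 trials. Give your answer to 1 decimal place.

492.0 ms

Sorted: 422, 444, 445, 452, 488, 505, 511, 533, 558, 571
Drop lowest 1 (422) and highest 1 (571)
Remaining (n=8): Σ = 3936, mean = 3936/8 = 492.000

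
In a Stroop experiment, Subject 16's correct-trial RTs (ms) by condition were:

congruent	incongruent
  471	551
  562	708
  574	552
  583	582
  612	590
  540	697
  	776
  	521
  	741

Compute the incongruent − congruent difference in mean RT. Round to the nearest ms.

M(congruent) = 3342/6 = 557.000
M(incongruent) = 5718/9 = 635.333
Difference = 635.333 − 557.000 = 78.333 ms

78 ms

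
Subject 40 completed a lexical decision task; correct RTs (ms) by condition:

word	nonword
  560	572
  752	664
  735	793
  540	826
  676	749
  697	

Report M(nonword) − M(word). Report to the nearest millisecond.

61 ms

M(word) = 3960/6 = 660.000
M(nonword) = 3604/5 = 720.800
Difference = 720.800 − 660.000 = 60.800 ms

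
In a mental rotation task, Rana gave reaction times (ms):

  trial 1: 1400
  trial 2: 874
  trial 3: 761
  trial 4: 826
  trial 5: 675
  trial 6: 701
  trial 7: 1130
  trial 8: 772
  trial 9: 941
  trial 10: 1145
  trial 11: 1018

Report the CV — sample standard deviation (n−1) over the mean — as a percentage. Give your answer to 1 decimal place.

n = 11, Σ = 10243, M = 931.1818
Σ(x−M)² = 499917.636; s = √(499917.636/10) = 223.5884
CV = 223.5884 / 931.1818 = 0.24011 = 24.011%

24.0%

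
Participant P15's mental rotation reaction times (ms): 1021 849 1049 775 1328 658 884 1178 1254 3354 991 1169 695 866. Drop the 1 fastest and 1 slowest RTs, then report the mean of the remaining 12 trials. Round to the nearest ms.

Sorted: 658, 695, 775, 849, 866, 884, 991, 1021, 1049, 1169, 1178, 1254, 1328, 3354
Drop lowest 1 (658) and highest 1 (3354)
Remaining (n=12): Σ = 12059, mean = 12059/12 = 1004.917

1005 ms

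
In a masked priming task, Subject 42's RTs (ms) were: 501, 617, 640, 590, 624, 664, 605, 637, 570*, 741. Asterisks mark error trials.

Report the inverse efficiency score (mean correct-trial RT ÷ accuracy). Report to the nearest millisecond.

694 ms

Correct trials (n=9): 501, 617, 640, 590, 624, 664, 605, 637, 741
Mean correct RT = 5619/9 = 624.3333 ms
Proportion correct = 9/10
IES = 624.3333 / (9/10) = 693.704 ms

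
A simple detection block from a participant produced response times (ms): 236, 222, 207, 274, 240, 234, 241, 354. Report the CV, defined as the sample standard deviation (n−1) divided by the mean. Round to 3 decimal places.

n = 8, Σ = 2008, M = 251.0000
Σ(x−M)² = 14650.000; s = √(14650.000/7) = 45.7478
CV = 45.7478 / 251.0000 = 0.18226

0.182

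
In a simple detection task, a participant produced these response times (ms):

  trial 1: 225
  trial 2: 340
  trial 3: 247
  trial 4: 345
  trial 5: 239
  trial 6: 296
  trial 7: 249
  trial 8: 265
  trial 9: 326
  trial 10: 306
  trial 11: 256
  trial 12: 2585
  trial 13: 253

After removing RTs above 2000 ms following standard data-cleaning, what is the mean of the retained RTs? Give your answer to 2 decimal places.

278.92 ms

Excluded: 2585
Retained (n=12): Σ = 3347
Mean = 3347/12 = 278.9167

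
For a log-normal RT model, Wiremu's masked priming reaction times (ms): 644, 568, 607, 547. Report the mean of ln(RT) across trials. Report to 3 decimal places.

ln(RT): 6.4677, 6.3421, 6.4085, 6.3044
Σ ln(RT) = 25.5228
Mean = 25.5228/4 = 6.38070

6.381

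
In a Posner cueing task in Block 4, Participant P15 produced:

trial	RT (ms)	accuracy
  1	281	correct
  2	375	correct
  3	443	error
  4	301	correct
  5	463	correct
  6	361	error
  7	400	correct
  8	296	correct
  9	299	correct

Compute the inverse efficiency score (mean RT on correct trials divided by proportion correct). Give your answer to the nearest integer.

Correct trials (n=7): 281, 375, 301, 463, 400, 296, 299
Mean correct RT = 2415/7 = 345.0000 ms
Proportion correct = 7/9
IES = 345.0000 / (7/9) = 443.571 ms

444 ms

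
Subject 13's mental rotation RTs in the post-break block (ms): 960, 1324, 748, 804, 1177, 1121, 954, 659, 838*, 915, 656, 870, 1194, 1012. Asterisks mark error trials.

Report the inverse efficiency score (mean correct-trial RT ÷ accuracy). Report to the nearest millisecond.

Correct trials (n=13): 960, 1324, 748, 804, 1177, 1121, 954, 659, 915, 656, 870, 1194, 1012
Mean correct RT = 12394/13 = 953.3846 ms
Proportion correct = 13/14
IES = 953.3846 / (13/14) = 1026.722 ms

1027 ms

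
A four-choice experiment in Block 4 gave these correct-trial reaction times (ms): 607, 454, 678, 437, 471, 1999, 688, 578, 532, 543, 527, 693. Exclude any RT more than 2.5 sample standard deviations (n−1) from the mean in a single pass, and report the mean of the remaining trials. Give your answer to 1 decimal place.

n = 12, ΣRT = 8207, M = 683.917
Σ(x−M)² = 1973434.92; s = √(1973434.92/11) = 423.560
Cutoffs: 683.917 ± 2.5·423.560 → [-375.0, 1742.8]
Outside: 1999 → excluded.
Retained (n=11): Σ = 6208, mean = 6208/11 = 564.364

564.4 ms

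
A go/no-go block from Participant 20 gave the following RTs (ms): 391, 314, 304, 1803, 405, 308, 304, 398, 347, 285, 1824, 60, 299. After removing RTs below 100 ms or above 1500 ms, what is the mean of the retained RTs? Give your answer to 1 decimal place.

Excluded: 60, 1803, 1824
Retained (n=10): Σ = 3355
Mean = 3355/10 = 335.5000

335.5 ms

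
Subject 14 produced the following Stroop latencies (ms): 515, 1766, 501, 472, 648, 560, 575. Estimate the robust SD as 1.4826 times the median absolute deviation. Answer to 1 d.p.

Sorted: 472, 501, 515, 560, 575, 648, 1766 → median = 560
|x − 560| sorted: 0, 15, 45, 59, 88, 88, 1206 → MAD = 59
Robust SD ≈ 1.4826 × 59 = 87.473

87.5 ms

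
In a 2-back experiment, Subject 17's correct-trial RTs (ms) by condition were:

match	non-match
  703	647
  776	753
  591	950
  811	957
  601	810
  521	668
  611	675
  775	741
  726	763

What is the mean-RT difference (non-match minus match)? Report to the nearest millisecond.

M(match) = 6115/9 = 679.444
M(non-match) = 6964/9 = 773.778
Difference = 773.778 − 679.444 = 94.333 ms

94 ms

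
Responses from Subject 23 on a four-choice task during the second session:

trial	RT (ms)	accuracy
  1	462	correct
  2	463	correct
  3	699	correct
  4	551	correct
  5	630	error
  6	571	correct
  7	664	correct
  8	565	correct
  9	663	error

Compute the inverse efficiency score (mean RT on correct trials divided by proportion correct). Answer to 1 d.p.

Correct trials (n=7): 462, 463, 699, 551, 571, 664, 565
Mean correct RT = 3975/7 = 567.8571 ms
Proportion correct = 7/9
IES = 567.8571 / (7/9) = 730.102 ms

730.1 ms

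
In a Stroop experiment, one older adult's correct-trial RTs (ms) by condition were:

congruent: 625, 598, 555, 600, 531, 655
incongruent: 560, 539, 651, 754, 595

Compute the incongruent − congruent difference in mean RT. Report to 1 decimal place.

25.8 ms

M(congruent) = 3564/6 = 594.000
M(incongruent) = 3099/5 = 619.800
Difference = 619.800 − 594.000 = 25.800 ms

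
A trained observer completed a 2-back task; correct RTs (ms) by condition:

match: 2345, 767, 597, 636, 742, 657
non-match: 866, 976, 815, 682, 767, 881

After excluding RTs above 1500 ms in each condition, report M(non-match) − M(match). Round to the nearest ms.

151 ms

match: exclude 2345
M(match) = 3399/5 = 679.800
M(non-match) = 4987/6 = 831.167
Difference = 831.167 − 679.800 = 151.367 ms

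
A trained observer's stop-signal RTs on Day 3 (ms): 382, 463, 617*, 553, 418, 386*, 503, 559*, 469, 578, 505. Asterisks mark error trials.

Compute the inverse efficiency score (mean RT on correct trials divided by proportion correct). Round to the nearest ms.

665 ms

Correct trials (n=8): 382, 463, 553, 418, 503, 469, 578, 505
Mean correct RT = 3871/8 = 483.8750 ms
Proportion correct = 8/11
IES = 483.8750 / (8/11) = 665.328 ms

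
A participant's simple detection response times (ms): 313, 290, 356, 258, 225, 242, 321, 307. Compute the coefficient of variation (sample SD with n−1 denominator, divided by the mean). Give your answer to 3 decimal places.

n = 8, Σ = 2312, M = 289.0000
Σ(x−M)² = 13680.000; s = √(13680.000/7) = 44.2073
CV = 44.2073 / 289.0000 = 0.15297

0.153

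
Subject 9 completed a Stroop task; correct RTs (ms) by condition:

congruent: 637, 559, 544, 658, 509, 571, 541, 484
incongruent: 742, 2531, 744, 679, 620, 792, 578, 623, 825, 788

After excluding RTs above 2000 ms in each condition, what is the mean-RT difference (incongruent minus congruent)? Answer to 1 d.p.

147.2 ms

incongruent: exclude 2531
M(congruent) = 4503/8 = 562.875
M(incongruent) = 6391/9 = 710.111
Difference = 710.111 − 562.875 = 147.236 ms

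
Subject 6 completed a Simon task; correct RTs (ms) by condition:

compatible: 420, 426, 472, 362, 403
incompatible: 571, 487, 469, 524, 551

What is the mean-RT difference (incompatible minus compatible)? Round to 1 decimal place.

103.8 ms

M(compatible) = 2083/5 = 416.600
M(incompatible) = 2602/5 = 520.400
Difference = 520.400 − 416.600 = 103.800 ms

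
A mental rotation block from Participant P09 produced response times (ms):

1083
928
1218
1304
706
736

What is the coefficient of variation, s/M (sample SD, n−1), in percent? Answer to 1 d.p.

n = 6, Σ = 5975, M = 995.8333
Σ(x−M)² = 308040.833; s = √(308040.833/5) = 248.2099
CV = 248.2099 / 995.8333 = 0.24925 = 24.925%

24.9%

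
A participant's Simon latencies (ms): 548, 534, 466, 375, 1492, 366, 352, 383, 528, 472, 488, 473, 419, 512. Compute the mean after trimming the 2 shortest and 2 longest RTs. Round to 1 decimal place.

Sorted: 352, 366, 375, 383, 419, 466, 472, 473, 488, 512, 528, 534, 548, 1492
Drop lowest 2 (352, 366) and highest 2 (548, 1492)
Remaining (n=10): Σ = 4650, mean = 4650/10 = 465.000

465.0 ms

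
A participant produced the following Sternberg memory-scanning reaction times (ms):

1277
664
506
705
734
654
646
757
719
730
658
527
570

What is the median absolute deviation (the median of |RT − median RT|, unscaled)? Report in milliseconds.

66 ms

Sorted: 506, 527, 570, 646, 654, 658, 664, 705, 719, 730, 734, 757, 1277 → median = 664
|x − 664|: 613, 0, 158, 41, 70, 10, 18, 93, 55, 66, 6, 137, 94
Sorted deviations: 0, 6, 10, 18, 41, 55, 66, 70, 93, 94, 137, 158, 613 → MAD = 66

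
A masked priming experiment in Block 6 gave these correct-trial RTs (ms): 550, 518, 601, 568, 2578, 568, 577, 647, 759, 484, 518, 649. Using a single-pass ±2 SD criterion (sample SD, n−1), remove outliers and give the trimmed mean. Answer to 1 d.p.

585.4 ms

n = 12, ΣRT = 9017, M = 751.417
Σ(x−M)² = 3699232.92; s = √(3699232.92/11) = 579.909
Cutoffs: 751.417 ± 2·579.909 → [-408.4, 1911.2]
Outside: 2578 → excluded.
Retained (n=11): Σ = 6439, mean = 6439/11 = 585.364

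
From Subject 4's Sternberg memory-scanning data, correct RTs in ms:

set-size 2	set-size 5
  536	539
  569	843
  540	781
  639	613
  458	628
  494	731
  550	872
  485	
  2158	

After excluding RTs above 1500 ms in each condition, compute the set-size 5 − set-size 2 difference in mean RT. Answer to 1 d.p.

set-size 2: exclude 2158
M(set-size 2) = 4271/8 = 533.875
M(set-size 5) = 5007/7 = 715.286
Difference = 715.286 − 533.875 = 181.411 ms

181.4 ms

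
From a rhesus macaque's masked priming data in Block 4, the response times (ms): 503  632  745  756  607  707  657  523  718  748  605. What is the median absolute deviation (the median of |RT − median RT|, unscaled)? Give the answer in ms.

Sorted: 503, 523, 605, 607, 632, 657, 707, 718, 745, 748, 756 → median = 657
|x − 657|: 154, 25, 88, 99, 50, 50, 0, 134, 61, 91, 52
Sorted deviations: 0, 25, 50, 50, 52, 61, 88, 91, 99, 134, 154 → MAD = 61

61 ms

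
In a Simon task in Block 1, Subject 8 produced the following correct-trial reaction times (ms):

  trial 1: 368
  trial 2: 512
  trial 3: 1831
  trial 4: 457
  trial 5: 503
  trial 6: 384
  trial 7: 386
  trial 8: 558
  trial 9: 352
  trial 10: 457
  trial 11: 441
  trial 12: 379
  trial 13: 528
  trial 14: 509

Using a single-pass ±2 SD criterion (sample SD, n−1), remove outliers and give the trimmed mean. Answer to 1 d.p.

448.8 ms

n = 14, ΣRT = 7665, M = 547.500
Σ(x−M)² = 1831955.50; s = √(1831955.50/13) = 375.393
Cutoffs: 547.500 ± 2·375.393 → [-203.3, 1298.3]
Outside: 1831 → excluded.
Retained (n=13): Σ = 5834, mean = 5834/13 = 448.769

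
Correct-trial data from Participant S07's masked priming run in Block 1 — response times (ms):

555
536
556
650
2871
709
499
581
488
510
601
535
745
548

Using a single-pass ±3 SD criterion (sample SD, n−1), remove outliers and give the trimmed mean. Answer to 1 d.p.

577.9 ms

n = 14, ΣRT = 10384, M = 741.714
Σ(x−M)² = 4957878.86; s = √(4957878.86/13) = 617.556
Cutoffs: 741.714 ± 3·617.556 → [-1111.0, 2594.4]
Outside: 2871 → excluded.
Retained (n=13): Σ = 7513, mean = 7513/13 = 577.923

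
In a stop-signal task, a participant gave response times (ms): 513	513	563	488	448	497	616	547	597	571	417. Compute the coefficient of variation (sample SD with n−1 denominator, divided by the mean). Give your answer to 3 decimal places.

0.117

n = 11, Σ = 5770, M = 524.5455
Σ(x−M)² = 37540.727; s = √(37540.727/10) = 61.2705
CV = 61.2705 / 524.5455 = 0.11681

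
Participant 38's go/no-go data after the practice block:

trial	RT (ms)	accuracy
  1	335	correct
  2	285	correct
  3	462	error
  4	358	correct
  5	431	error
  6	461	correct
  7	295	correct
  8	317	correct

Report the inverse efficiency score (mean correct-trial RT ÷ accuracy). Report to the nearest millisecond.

456 ms

Correct trials (n=6): 335, 285, 358, 461, 295, 317
Mean correct RT = 2051/6 = 341.8333 ms
Proportion correct = 6/8
IES = 341.8333 / (6/8) = 455.778 ms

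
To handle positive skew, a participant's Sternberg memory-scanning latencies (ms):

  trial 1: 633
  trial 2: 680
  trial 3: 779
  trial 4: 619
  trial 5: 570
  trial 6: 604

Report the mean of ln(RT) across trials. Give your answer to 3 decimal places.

ln(RT): 6.4505, 6.5221, 6.6580, 6.4281, 6.3456, 6.4036
Σ ln(RT) = 38.8079
Mean = 38.8079/6 = 6.46798

6.468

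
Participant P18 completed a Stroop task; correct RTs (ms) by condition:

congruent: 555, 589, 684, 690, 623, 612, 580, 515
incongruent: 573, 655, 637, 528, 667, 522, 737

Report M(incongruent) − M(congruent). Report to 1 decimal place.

11.0 ms

M(congruent) = 4848/8 = 606.000
M(incongruent) = 4319/7 = 617.000
Difference = 617.000 − 606.000 = 11.000 ms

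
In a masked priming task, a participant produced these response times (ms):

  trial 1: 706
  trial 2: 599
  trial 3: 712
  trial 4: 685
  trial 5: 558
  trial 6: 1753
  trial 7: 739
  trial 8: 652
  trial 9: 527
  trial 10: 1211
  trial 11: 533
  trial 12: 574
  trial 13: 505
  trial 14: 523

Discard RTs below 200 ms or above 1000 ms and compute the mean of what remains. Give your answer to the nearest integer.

Excluded: 1211, 1753
Retained (n=12): Σ = 7313
Mean = 7313/12 = 609.4167

609 ms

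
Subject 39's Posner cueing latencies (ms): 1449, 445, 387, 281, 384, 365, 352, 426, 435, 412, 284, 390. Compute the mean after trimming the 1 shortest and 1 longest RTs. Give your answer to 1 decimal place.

Sorted: 281, 284, 352, 365, 384, 387, 390, 412, 426, 435, 445, 1449
Drop lowest 1 (281) and highest 1 (1449)
Remaining (n=10): Σ = 3880, mean = 3880/10 = 388.000

388.0 ms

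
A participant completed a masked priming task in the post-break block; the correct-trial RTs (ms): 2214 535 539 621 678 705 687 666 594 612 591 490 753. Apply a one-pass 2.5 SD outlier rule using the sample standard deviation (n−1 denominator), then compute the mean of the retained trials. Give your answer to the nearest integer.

623 ms

n = 13, ΣRT = 9685, M = 745.000
Σ(x−M)² = 2404862.00; s = √(2404862.00/12) = 447.666
Cutoffs: 745.000 ± 2.5·447.666 → [-374.2, 1864.2]
Outside: 2214 → excluded.
Retained (n=12): Σ = 7471, mean = 7471/12 = 622.583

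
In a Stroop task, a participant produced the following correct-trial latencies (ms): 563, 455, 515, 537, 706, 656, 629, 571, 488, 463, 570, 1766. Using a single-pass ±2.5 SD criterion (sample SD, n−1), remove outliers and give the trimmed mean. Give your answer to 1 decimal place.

n = 12, ΣRT = 7919, M = 659.917
Σ(x−M)² = 1398330.92; s = √(1398330.92/11) = 356.540
Cutoffs: 659.917 ± 2.5·356.540 → [-231.4, 1551.3]
Outside: 1766 → excluded.
Retained (n=11): Σ = 6153, mean = 6153/11 = 559.364

559.4 ms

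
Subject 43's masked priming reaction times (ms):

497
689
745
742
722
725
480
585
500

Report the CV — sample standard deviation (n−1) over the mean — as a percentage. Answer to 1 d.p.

n = 9, Σ = 5685, M = 631.6667
Σ(x−M)² = 105828.000; s = √(105828.000/8) = 115.0152
CV = 115.0152 / 631.6667 = 0.18208 = 18.208%

18.2%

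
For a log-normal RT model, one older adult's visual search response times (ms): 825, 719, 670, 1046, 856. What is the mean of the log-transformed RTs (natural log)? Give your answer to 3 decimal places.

6.701

ln(RT): 6.7154, 6.5779, 6.5073, 6.9527, 6.7523
Σ ln(RT) = 33.5055
Mean = 33.5055/5 = 6.70110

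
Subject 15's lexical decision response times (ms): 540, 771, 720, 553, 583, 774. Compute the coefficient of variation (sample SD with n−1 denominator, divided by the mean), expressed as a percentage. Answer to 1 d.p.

n = 6, Σ = 3941, M = 656.8333
Σ(x−M)² = 60634.833; s = √(60634.833/5) = 110.1225
CV = 110.1225 / 656.8333 = 0.16766 = 16.766%

16.8%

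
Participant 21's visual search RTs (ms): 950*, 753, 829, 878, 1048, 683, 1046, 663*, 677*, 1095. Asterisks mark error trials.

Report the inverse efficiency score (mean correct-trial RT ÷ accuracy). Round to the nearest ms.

1292 ms

Correct trials (n=7): 753, 829, 878, 1048, 683, 1046, 1095
Mean correct RT = 6332/7 = 904.5714 ms
Proportion correct = 7/10
IES = 904.5714 / (7/10) = 1292.245 ms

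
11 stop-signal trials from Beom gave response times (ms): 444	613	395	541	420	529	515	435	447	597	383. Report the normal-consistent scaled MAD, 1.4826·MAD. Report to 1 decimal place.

94.9 ms

Sorted: 383, 395, 420, 435, 444, 447, 515, 529, 541, 597, 613 → median = 447
|x − 447| sorted: 0, 3, 12, 27, 52, 64, 68, 82, 94, 150, 166 → MAD = 64
Robust SD ≈ 1.4826 × 64 = 94.886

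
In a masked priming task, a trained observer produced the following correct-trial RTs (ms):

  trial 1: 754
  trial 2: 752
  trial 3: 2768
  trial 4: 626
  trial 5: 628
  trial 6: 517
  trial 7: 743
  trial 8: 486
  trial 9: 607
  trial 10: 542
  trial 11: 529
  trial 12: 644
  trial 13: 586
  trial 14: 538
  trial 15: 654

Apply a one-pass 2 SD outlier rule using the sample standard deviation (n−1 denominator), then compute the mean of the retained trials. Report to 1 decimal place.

n = 15, ΣRT = 11374, M = 758.267
Σ(x−M)² = 4430458.93; s = √(4430458.93/14) = 562.549
Cutoffs: 758.267 ± 2·562.549 → [-366.8, 1883.4]
Outside: 2768 → excluded.
Retained (n=14): Σ = 8606, mean = 8606/14 = 614.714

614.7 ms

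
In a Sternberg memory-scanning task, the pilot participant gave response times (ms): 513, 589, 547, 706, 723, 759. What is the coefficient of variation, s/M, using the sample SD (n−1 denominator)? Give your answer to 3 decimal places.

n = 6, Σ = 3837, M = 639.5000
Σ(x−M)² = 52783.500; s = √(52783.500/5) = 102.7458
CV = 102.7458 / 639.5000 = 0.16067

0.161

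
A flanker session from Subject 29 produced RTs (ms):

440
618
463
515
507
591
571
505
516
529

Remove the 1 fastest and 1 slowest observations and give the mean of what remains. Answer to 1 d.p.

524.6 ms

Sorted: 440, 463, 505, 507, 515, 516, 529, 571, 591, 618
Drop lowest 1 (440) and highest 1 (618)
Remaining (n=8): Σ = 4197, mean = 4197/8 = 524.625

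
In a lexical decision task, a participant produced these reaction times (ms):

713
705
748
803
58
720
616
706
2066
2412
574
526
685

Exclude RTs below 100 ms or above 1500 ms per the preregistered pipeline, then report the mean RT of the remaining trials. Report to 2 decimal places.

679.60 ms

Excluded: 58, 2066, 2412
Retained (n=10): Σ = 6796
Mean = 6796/10 = 679.6000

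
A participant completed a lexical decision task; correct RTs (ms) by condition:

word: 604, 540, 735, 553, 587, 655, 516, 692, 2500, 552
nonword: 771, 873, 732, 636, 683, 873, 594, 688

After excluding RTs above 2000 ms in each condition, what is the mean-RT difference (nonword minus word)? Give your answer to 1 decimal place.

word: exclude 2500
M(word) = 5434/9 = 603.778
M(nonword) = 5850/8 = 731.250
Difference = 731.250 − 603.778 = 127.472 ms

127.5 ms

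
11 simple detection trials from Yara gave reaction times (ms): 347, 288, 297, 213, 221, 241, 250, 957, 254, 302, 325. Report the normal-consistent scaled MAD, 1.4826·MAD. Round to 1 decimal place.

56.3 ms

Sorted: 213, 221, 241, 250, 254, 288, 297, 302, 325, 347, 957 → median = 288
|x − 288| sorted: 0, 9, 14, 34, 37, 38, 47, 59, 67, 75, 669 → MAD = 38
Robust SD ≈ 1.4826 × 38 = 56.339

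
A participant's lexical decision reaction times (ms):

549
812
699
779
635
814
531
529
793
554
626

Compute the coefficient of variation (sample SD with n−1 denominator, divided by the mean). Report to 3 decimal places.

0.177

n = 11, Σ = 7321, M = 665.5455
Σ(x−M)² = 138992.727; s = √(138992.727/10) = 117.8952
CV = 117.8952 / 665.5455 = 0.17714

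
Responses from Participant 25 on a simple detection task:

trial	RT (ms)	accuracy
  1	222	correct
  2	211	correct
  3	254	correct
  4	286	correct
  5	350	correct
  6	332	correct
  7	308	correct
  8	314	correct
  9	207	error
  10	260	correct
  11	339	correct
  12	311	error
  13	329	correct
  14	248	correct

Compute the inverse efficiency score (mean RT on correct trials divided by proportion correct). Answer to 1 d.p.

335.7 ms

Correct trials (n=12): 222, 211, 254, 286, 350, 332, 308, 314, 260, 339, 329, 248
Mean correct RT = 3453/12 = 287.7500 ms
Proportion correct = 12/14
IES = 287.7500 / (12/14) = 335.708 ms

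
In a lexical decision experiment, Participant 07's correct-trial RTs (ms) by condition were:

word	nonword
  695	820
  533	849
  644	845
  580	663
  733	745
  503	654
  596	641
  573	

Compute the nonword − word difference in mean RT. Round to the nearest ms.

138 ms

M(word) = 4857/8 = 607.125
M(nonword) = 5217/7 = 745.286
Difference = 745.286 − 607.125 = 138.161 ms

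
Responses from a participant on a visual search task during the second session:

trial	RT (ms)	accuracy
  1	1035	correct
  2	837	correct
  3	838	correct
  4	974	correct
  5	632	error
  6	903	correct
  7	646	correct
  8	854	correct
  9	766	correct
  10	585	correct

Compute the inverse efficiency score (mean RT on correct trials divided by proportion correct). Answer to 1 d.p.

918.3 ms

Correct trials (n=9): 1035, 837, 838, 974, 903, 646, 854, 766, 585
Mean correct RT = 7438/9 = 826.4444 ms
Proportion correct = 9/10
IES = 826.4444 / (9/10) = 918.272 ms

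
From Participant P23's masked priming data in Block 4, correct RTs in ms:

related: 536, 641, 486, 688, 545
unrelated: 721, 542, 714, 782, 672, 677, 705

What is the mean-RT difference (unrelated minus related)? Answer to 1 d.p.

108.4 ms

M(related) = 2896/5 = 579.200
M(unrelated) = 4813/7 = 687.571
Difference = 687.571 − 579.200 = 108.371 ms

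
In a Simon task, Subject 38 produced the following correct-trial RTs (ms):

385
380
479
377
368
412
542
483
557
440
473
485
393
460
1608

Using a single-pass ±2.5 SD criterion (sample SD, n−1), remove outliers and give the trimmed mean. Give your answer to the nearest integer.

445 ms

n = 15, ΣRT = 7842, M = 522.800
Σ(x−M)² = 1311134.40; s = √(1311134.40/14) = 306.027
Cutoffs: 522.800 ± 2.5·306.027 → [-242.3, 1287.9]
Outside: 1608 → excluded.
Retained (n=14): Σ = 6234, mean = 6234/14 = 445.286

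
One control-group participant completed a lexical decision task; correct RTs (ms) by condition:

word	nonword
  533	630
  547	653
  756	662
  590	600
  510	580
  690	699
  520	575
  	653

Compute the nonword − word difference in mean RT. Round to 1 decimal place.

39.2 ms

M(word) = 4146/7 = 592.286
M(nonword) = 5052/8 = 631.500
Difference = 631.500 − 592.286 = 39.214 ms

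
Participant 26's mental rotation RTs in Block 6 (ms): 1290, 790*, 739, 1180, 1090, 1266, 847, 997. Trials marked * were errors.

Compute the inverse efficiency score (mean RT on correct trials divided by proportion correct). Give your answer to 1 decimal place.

Correct trials (n=7): 1290, 739, 1180, 1090, 1266, 847, 997
Mean correct RT = 7409/7 = 1058.4286 ms
Proportion correct = 7/8
IES = 1058.4286 / (7/8) = 1209.633 ms

1209.6 ms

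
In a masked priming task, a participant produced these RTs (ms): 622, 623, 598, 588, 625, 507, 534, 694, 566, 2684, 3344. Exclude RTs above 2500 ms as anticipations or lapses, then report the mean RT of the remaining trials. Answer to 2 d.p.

595.22 ms

Excluded: 2684, 3344
Retained (n=9): Σ = 5357
Mean = 5357/9 = 595.2222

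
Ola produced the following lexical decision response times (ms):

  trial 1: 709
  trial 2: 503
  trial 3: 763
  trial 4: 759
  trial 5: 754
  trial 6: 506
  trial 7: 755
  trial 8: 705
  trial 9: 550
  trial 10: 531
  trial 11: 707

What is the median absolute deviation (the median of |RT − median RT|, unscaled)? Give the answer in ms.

52 ms

Sorted: 503, 506, 531, 550, 705, 707, 709, 754, 755, 759, 763 → median = 707
|x − 707|: 2, 204, 56, 52, 47, 201, 48, 2, 157, 176, 0
Sorted deviations: 0, 2, 2, 47, 48, 52, 56, 157, 176, 201, 204 → MAD = 52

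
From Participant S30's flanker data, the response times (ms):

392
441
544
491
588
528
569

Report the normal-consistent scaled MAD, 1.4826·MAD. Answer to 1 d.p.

Sorted: 392, 441, 491, 528, 544, 569, 588 → median = 528
|x − 528| sorted: 0, 16, 37, 41, 60, 87, 136 → MAD = 41
Robust SD ≈ 1.4826 × 41 = 60.787

60.8 ms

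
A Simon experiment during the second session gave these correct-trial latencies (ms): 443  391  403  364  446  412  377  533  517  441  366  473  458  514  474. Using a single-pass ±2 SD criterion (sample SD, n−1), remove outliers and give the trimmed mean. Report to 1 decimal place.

440.8 ms

n = 15, ΣRT = 6612, M = 440.800
Σ(x−M)² = 42434.40; s = √(42434.40/14) = 55.055
Cutoffs: 440.800 ± 2·55.055 → [330.7, 550.9]
No RTs fall outside the cutoffs; all 15 retained. Mean = 6612/15 = 440.800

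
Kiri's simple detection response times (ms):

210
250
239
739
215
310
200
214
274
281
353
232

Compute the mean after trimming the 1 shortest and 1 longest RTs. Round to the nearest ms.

258 ms

Sorted: 200, 210, 214, 215, 232, 239, 250, 274, 281, 310, 353, 739
Drop lowest 1 (200) and highest 1 (739)
Remaining (n=10): Σ = 2578, mean = 2578/10 = 257.800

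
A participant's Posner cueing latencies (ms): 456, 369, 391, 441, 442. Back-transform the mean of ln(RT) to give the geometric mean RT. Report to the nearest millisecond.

ln(RT): 6.1225, 5.9108, 5.9687, 6.0890, 6.0913
Mean ln(RT) = 30.1824/5 = 6.03647
Geometric mean = exp(6.03647) = 418.41 ms

418 ms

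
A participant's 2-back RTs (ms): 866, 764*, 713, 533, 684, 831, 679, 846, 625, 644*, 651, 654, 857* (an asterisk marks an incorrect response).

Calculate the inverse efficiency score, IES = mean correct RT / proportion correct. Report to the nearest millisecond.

Correct trials (n=10): 866, 713, 533, 684, 831, 679, 846, 625, 651, 654
Mean correct RT = 7082/10 = 708.2000 ms
Proportion correct = 10/13
IES = 708.2000 / (10/13) = 920.660 ms

921 ms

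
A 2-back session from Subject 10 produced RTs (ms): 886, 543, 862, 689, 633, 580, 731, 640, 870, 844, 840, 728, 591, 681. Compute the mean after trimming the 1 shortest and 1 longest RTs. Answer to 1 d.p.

724.1 ms

Sorted: 543, 580, 591, 633, 640, 681, 689, 728, 731, 840, 844, 862, 870, 886
Drop lowest 1 (543) and highest 1 (886)
Remaining (n=12): Σ = 8689, mean = 8689/12 = 724.083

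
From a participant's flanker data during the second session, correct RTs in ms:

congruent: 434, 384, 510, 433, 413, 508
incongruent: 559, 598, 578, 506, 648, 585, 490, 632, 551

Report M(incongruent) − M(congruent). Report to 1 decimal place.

M(congruent) = 2682/6 = 447.000
M(incongruent) = 5147/9 = 571.889
Difference = 571.889 − 447.000 = 124.889 ms

124.9 ms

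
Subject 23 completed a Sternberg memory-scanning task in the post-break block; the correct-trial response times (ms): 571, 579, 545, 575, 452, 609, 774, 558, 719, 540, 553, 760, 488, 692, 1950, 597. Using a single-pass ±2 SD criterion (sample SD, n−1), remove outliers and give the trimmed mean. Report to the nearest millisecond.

n = 16, ΣRT = 10962, M = 685.125
Σ(x−M)² = 1832103.75; s = √(1832103.75/15) = 349.486
Cutoffs: 685.125 ± 2·349.486 → [-13.8, 1384.1]
Outside: 1950 → excluded.
Retained (n=15): Σ = 9012, mean = 9012/15 = 600.800

601 ms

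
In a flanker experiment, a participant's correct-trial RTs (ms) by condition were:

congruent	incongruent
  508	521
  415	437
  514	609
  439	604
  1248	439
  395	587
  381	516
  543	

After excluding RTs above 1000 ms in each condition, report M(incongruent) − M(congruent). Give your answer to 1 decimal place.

congruent: exclude 1248
M(congruent) = 3195/7 = 456.429
M(incongruent) = 3713/7 = 530.429
Difference = 530.429 − 456.429 = 74.000 ms

74.0 ms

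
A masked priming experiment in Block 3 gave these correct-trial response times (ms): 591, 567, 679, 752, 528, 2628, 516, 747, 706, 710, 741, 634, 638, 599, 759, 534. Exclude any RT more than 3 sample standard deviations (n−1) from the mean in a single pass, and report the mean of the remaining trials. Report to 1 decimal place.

n = 16, ΣRT = 12329, M = 770.562
Σ(x−M)² = 3787137.94; s = √(3787137.94/15) = 502.470
Cutoffs: 770.562 ± 3·502.470 → [-736.8, 2278.0]
Outside: 2628 → excluded.
Retained (n=15): Σ = 9701, mean = 9701/15 = 646.733

646.7 ms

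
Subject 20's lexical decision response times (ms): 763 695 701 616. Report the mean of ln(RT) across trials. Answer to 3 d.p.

ln(RT): 6.6373, 6.5439, 6.5525, 6.4232
Σ ln(RT) = 26.1569
Mean = 26.1569/4 = 6.53923

6.539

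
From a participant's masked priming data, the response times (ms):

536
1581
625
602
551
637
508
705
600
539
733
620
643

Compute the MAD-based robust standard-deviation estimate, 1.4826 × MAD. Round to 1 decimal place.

102.3 ms

Sorted: 508, 536, 539, 551, 600, 602, 620, 625, 637, 643, 705, 733, 1581 → median = 620
|x − 620| sorted: 0, 5, 17, 18, 20, 23, 69, 81, 84, 85, 112, 113, 961 → MAD = 69
Robust SD ≈ 1.4826 × 69 = 102.299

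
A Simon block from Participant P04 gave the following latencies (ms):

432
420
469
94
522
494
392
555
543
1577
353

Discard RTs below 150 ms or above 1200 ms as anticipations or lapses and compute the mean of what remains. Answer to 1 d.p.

464.4 ms

Excluded: 94, 1577
Retained (n=9): Σ = 4180
Mean = 4180/9 = 464.4444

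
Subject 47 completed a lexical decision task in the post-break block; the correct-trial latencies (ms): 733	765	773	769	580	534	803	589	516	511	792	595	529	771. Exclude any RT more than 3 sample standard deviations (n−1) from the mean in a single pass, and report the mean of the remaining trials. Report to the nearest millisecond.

n = 14, ΣRT = 9260, M = 661.429
Σ(x−M)² = 182809.43; s = √(182809.43/13) = 118.584
Cutoffs: 661.429 ± 3·118.584 → [305.7, 1017.2]
No RTs fall outside the cutoffs; all 14 retained. Mean = 9260/14 = 661.429

661 ms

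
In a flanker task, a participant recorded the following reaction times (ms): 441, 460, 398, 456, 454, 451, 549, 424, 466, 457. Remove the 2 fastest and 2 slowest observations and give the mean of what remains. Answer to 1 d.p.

453.2 ms

Sorted: 398, 424, 441, 451, 454, 456, 457, 460, 466, 549
Drop lowest 2 (398, 424) and highest 2 (466, 549)
Remaining (n=6): Σ = 2719, mean = 2719/6 = 453.167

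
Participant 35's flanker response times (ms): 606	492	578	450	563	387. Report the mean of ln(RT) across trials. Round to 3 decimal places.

6.228

ln(RT): 6.4069, 6.1985, 6.3596, 6.1092, 6.3333, 5.9584
Σ ln(RT) = 37.3659
Mean = 37.3659/6 = 6.22765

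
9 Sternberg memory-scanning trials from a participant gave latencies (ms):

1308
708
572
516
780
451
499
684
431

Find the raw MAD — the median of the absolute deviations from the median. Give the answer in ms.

121 ms

Sorted: 431, 451, 499, 516, 572, 684, 708, 780, 1308 → median = 572
|x − 572|: 736, 136, 0, 56, 208, 121, 73, 112, 141
Sorted deviations: 0, 56, 73, 112, 121, 136, 141, 208, 736 → MAD = 121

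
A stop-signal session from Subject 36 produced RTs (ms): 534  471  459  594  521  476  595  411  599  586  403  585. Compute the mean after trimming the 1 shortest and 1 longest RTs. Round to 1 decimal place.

Sorted: 403, 411, 459, 471, 476, 521, 534, 585, 586, 594, 595, 599
Drop lowest 1 (403) and highest 1 (599)
Remaining (n=10): Σ = 5232, mean = 5232/10 = 523.200

523.2 ms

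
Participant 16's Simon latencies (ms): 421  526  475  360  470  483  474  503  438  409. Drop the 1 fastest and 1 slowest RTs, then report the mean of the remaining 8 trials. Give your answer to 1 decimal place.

459.1 ms

Sorted: 360, 409, 421, 438, 470, 474, 475, 483, 503, 526
Drop lowest 1 (360) and highest 1 (526)
Remaining (n=8): Σ = 3673, mean = 3673/8 = 459.125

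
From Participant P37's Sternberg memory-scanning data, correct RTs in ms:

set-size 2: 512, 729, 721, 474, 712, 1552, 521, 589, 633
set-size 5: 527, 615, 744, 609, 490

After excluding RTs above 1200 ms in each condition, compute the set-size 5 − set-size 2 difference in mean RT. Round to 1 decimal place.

set-size 2: exclude 1552
M(set-size 2) = 4891/8 = 611.375
M(set-size 5) = 2985/5 = 597.000
Difference = 597.000 − 611.375 = -14.375 ms

-14.4 ms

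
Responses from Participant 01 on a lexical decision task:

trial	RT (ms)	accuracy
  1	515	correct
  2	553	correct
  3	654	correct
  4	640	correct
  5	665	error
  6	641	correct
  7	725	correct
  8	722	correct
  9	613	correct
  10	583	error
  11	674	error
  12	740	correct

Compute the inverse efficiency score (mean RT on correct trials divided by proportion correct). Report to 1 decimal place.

Correct trials (n=9): 515, 553, 654, 640, 641, 725, 722, 613, 740
Mean correct RT = 5803/9 = 644.7778 ms
Proportion correct = 9/12
IES = 644.7778 / (9/12) = 859.704 ms

859.7 ms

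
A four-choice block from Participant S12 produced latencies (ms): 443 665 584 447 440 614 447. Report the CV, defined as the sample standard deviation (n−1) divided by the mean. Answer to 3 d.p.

0.187

n = 7, Σ = 3640, M = 520.0000
Σ(x−M)² = 56944.000; s = √(56944.000/6) = 97.4201
CV = 97.4201 / 520.0000 = 0.18735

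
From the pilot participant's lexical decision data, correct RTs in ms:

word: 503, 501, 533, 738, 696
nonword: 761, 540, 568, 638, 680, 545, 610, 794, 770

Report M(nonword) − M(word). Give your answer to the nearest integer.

62 ms

M(word) = 2971/5 = 594.200
M(nonword) = 5906/9 = 656.222
Difference = 656.222 − 594.200 = 62.022 ms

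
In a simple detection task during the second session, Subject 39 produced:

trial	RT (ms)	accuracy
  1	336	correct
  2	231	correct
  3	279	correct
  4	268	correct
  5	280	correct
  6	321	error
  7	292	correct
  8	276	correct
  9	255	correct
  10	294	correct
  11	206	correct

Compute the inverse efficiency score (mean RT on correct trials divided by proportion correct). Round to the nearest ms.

Correct trials (n=10): 336, 231, 279, 268, 280, 292, 276, 255, 294, 206
Mean correct RT = 2717/10 = 271.7000 ms
Proportion correct = 10/11
IES = 271.7000 / (10/11) = 298.870 ms

299 ms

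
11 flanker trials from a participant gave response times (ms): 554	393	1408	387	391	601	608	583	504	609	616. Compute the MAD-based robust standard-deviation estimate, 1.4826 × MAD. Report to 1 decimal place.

Sorted: 387, 391, 393, 504, 554, 583, 601, 608, 609, 616, 1408 → median = 583
|x − 583| sorted: 0, 18, 25, 26, 29, 33, 79, 190, 192, 196, 825 → MAD = 33
Robust SD ≈ 1.4826 × 33 = 48.926

48.9 ms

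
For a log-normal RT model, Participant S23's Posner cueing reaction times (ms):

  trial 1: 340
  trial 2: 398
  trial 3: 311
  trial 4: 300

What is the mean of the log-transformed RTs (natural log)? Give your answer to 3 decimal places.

5.815

ln(RT): 5.8289, 5.9865, 5.7398, 5.7038
Σ ln(RT) = 23.2590
Mean = 23.2590/4 = 5.81474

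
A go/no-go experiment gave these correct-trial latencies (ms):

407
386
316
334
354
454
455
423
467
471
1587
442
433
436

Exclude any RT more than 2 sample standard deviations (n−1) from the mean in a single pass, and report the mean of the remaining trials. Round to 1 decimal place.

n = 14, ΣRT = 6965, M = 497.500
Σ(x−M)² = 1309803.50; s = √(1309803.50/13) = 317.418
Cutoffs: 497.500 ± 2·317.418 → [-137.3, 1132.3]
Outside: 1587 → excluded.
Retained (n=13): Σ = 5378, mean = 5378/13 = 413.692

413.7 ms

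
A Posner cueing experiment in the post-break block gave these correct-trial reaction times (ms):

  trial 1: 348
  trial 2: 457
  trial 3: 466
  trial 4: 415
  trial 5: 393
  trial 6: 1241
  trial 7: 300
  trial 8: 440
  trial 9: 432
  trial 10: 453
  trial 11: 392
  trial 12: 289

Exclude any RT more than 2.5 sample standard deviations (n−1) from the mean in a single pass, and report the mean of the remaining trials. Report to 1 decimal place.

398.6 ms

n = 12, ΣRT = 5626, M = 468.833
Σ(x−M)² = 688825.67; s = √(688825.67/11) = 250.241
Cutoffs: 468.833 ± 2.5·250.241 → [-156.8, 1094.4]
Outside: 1241 → excluded.
Retained (n=11): Σ = 4385, mean = 4385/11 = 398.636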